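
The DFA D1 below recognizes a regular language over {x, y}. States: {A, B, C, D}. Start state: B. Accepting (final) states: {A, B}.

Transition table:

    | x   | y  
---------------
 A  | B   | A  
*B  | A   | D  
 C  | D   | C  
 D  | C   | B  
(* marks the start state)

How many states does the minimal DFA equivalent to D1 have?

Every state is reachable, so we keep all 4.
Start with accepting vs non-accepting: {A,B} | {C,D}.
Refine {A,B} on symbol y: members go to different blocks, giving {A} and {B}.
Split {C,D} by δ(·,y) → {C} and {D}.
No further refinement is possible. Final partition (4 blocks): {A} | {C} | {B} | {D}.

4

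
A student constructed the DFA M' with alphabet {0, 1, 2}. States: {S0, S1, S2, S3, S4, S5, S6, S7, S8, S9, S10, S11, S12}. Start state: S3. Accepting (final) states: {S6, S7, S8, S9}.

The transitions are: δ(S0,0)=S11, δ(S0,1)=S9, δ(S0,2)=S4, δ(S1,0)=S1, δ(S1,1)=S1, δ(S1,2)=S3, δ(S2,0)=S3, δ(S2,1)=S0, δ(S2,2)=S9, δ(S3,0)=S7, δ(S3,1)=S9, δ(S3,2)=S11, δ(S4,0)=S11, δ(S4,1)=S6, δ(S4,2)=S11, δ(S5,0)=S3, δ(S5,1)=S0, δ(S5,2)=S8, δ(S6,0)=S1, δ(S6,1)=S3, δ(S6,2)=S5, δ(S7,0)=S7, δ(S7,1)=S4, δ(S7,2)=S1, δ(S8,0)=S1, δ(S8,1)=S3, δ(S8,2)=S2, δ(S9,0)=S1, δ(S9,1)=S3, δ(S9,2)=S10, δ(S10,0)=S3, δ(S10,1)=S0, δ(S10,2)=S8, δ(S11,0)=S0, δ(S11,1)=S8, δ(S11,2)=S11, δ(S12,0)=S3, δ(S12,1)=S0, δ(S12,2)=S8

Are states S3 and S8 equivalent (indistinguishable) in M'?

No

States {S12} cannot be reached from the start state, so discard them.
Start with accepting vs non-accepting: {S6,S7,S8,S9} | {S0,S1,S2,S3,S4,S5,S10,S11}.
On input 0, block {S6,S7,S8,S9} splits into {S6,S8,S9} and {S7}.
On input 0, block {S0,S1,S2,S3,S4,S5,S10,S11} splits into {S0,S1,S2,S4,S5,S10,S11} and {S3}.
Split {S0,S1,S2,S4,S5,S10,S11} by δ(·,0) → {S0,S1,S4,S11} and {S2,S5,S10}.
Refine {S0,S1,S4,S11} on symbol 1: members go to different blocks, giving {S0,S4,S11} and {S1}.
The partition is now stable with 6 blocks: {S6,S8,S9} | {S0,S4,S11} | {S7} | {S3} | {S2,S5,S10} | {S1}.
S3 and S8 end up in different blocks, so they are distinguishable. For instance, the string 'ε' is accepted from only S8.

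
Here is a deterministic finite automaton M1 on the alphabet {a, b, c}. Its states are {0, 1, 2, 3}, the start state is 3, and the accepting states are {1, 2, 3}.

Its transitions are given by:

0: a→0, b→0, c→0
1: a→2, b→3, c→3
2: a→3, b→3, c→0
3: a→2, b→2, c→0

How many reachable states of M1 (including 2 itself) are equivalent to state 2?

Reachable states from the start: {0,2,3}. Unreachable: {1} — drop them.
Initial partition by acceptance: {2,3} | {0}.
No further refinement is possible. Final partition (2 blocks): {2,3} | {0}.
The equivalence class containing 2 is {2,3}, of size 2.

2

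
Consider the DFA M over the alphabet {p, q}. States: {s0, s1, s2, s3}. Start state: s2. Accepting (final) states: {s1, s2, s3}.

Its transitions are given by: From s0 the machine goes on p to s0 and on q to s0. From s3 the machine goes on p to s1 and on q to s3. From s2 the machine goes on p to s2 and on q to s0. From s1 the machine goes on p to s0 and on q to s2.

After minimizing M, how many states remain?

2

Reachable states from the start: {s0,s2}. Unreachable: {s1,s3} — drop them.
P0 = {s2} | {s0}.
No further refinement is possible. Final partition (2 blocks): {s2} | {s0}.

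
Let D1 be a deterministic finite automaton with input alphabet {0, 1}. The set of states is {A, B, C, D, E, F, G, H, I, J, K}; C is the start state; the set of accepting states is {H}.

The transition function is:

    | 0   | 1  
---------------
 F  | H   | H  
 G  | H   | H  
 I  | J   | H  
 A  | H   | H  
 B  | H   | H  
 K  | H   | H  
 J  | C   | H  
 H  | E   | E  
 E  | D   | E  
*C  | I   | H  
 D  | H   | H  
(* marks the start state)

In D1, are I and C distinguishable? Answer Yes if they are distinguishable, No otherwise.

Reachable states from the start: {C,D,E,H,I,J}. Unreachable: {A,B,F,G,K} — drop them.
P0 = {H} | {C,D,E,I,J}.
Refine {C,D,E,I,J} on symbol 0: members go to different blocks, giving {C,E,I,J} and {D}.
On input 0, block {C,E,I,J} splits into {C,I,J} and {E}.
No further refinement is possible. Final partition (4 blocks): {H} | {C,I,J} | {D} | {E}.
I and C lie in the same block of the stable partition, so they are equivalent — no string distinguishes them.

No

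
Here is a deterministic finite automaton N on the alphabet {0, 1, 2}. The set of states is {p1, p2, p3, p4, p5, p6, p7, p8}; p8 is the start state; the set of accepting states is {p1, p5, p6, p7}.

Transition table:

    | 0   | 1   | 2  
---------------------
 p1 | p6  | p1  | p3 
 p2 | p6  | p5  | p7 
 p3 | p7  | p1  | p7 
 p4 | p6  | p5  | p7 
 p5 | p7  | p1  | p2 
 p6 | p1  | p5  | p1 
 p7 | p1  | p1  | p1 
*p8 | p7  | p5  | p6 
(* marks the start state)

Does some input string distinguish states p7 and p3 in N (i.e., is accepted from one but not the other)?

Yes

Reachable states from the start: {p1,p2,p3,p5,p6,p7,p8}. Unreachable: {p4} — drop them.
P0 = {p1,p5,p6,p7} | {p2,p3,p8}.
Split {p1,p5,p6,p7} by δ(·,2) → {p1,p5} and {p6,p7}.
No further refinement is possible. Final partition (3 blocks): {p1,p5} | {p2,p3,p8} | {p6,p7}.
p7 and p3 end up in different blocks, so they are distinguishable. For instance, the string 'ε' is accepted from only p7.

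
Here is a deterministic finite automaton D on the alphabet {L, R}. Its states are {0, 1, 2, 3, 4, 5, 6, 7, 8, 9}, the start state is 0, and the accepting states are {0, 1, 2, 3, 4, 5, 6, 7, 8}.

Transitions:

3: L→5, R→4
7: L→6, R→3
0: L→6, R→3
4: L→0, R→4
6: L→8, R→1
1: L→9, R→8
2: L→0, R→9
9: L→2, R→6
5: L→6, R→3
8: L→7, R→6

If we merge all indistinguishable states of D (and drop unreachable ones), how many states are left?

7

Every state is reachable, so we keep all 10.
Start with accepting vs non-accepting: {0,1,2,3,4,5,6,7,8} | {9}.
On input L, block {0,1,2,3,4,5,6,7,8} splits into {0,2,3,4,5,6,7,8} and {1}.
On input R, block {0,2,3,4,5,6,7,8} splits into {0,3,4,5,7,8} and {2} and {6}.
Split {0,3,4,5,7,8} by δ(·,L) → {0,5,7} and {3,4,8}.
Split {3,4,8} by δ(·,R) → {3,4} and {8}.
The partition is now stable with 7 blocks: {0,5,7} | {9} | {1} | {2} | {6} | {3,4} | {8}.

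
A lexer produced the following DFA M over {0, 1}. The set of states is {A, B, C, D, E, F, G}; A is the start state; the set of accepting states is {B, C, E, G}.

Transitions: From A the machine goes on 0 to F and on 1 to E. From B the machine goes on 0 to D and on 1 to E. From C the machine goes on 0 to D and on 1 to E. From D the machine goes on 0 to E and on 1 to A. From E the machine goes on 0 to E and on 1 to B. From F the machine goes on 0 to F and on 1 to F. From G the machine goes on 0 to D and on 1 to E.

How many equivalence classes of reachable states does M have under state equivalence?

First remove the unreachable states {C,G}; 5 states remain.
Initial partition by acceptance: {B,E} | {A,D,F}.
Refine {B,E} on symbol 0: members go to different blocks, giving {B} and {E}.
On input 0, block {A,D,F} splits into {A,F} and {D}.
Split {A,F} by δ(·,1) → {A} and {F}.
No further refinement is possible. Final partition (5 blocks): {B} | {A} | {E} | {D} | {F}.

5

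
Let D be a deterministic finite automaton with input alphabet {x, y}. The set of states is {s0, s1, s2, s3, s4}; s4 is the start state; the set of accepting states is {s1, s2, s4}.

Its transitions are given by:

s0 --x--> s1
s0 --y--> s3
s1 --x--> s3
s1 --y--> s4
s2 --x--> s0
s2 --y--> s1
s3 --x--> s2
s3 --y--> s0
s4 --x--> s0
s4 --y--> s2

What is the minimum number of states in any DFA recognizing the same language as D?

Every state is reachable, so we keep all 5.
Initial partition by acceptance: {s1,s2,s4} | {s0,s3}.
Stable partition: {s1,s2,s4} | {s0,s3} — 2 equivalence classes.

2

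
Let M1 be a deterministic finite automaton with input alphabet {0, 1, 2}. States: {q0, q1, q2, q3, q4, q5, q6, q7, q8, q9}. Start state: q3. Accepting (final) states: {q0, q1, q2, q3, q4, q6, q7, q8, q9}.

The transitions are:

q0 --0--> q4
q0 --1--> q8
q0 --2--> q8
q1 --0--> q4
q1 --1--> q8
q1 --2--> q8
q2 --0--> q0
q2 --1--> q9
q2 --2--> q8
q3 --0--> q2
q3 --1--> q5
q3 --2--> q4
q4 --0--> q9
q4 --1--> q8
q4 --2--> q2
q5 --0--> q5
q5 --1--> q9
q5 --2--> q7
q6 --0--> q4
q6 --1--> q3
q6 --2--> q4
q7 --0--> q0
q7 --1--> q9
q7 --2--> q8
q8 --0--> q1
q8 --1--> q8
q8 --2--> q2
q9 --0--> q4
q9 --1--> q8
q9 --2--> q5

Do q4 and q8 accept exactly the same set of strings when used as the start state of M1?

States {q6} cannot be reached from the start state, so discard them.
Initial partition by acceptance: {q0,q1,q2,q3,q4,q7,q8,q9} | {q5}.
Split {q0,q1,q2,q3,q4,q7,q8,q9} by δ(·,1) → {q0,q1,q2,q4,q7,q8,q9} and {q3}.
Refine {q0,q1,q2,q4,q7,q8,q9} on symbol 2: members go to different blocks, giving {q0,q1,q2,q4,q7,q8} and {q9}.
Split {q0,q1,q2,q4,q7,q8} by δ(·,0) → {q0,q1,q2,q7,q8} and {q4}.
Split {q0,q1,q2,q7,q8} by δ(·,0) → {q2,q7,q8} and {q0,q1}.
Split {q2,q7,q8} by δ(·,1) → {q2,q7} and {q8}.
Stable partition: {q2,q7} | {q5} | {q3} | {q9} | {q4} | {q0,q1} | {q8} — 7 equivalence classes.
q4 and q8 end up in different blocks, so they are distinguishable. For instance, the string '02' is accepted from only q8.

No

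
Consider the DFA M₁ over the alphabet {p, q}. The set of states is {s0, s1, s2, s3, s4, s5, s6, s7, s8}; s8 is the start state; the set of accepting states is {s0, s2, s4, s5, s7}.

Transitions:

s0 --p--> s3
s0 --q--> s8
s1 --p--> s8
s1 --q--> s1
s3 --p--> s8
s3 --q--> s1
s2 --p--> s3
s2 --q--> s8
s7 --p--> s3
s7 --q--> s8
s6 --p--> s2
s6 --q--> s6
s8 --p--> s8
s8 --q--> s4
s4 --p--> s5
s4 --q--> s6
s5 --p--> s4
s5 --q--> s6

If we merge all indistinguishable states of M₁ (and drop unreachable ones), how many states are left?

5

Reachable states from the start: {s1,s2,s3,s4,s5,s6,s8}. Unreachable: {s0,s7} — drop them.
Initial partition by acceptance: {s2,s4,s5} | {s1,s3,s6,s8}.
Refine {s2,s4,s5} on symbol p: members go to different blocks, giving {s4,s5} and {s2}.
Refine {s1,s3,s6,s8} on symbol p: members go to different blocks, giving {s1,s3,s8} and {s6}.
Refine {s1,s3,s8} on symbol q: members go to different blocks, giving {s1,s3} and {s8}.
Stable partition: {s4,s5} | {s1,s3} | {s2} | {s6} | {s8} — 5 equivalence classes.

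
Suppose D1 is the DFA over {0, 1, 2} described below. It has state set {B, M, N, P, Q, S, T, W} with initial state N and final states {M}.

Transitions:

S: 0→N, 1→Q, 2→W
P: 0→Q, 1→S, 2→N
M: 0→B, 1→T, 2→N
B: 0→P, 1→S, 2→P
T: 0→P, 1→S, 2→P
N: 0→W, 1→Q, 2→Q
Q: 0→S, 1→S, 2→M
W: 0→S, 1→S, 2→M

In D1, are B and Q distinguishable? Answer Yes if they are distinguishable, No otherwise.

Yes

Start with accepting vs non-accepting: {M} | {B,N,P,Q,S,T,W}.
Split {B,N,P,Q,S,T,W} by δ(·,2) → {B,N,P,S,T} and {Q,W}.
Split {B,N,P,S,T} by δ(·,0) → {B,S,T} and {N,P}.
Split {B,S,T} by δ(·,1) → {B,T} and {S}.
On input 1, block {N,P} splits into {P} and {N}.
Stable partition: {M} | {B,T} | {Q,W} | {P} | {S} | {N} — 6 equivalence classes.
B and Q end up in different blocks, so they are distinguishable. For instance, the string '2' is accepted from only Q.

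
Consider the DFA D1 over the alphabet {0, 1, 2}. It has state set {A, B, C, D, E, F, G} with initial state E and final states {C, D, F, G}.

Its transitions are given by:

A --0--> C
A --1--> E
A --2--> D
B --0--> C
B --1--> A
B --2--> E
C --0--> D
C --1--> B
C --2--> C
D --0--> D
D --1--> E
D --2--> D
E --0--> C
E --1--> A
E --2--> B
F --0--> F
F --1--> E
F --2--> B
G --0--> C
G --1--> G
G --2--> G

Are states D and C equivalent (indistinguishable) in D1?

First remove the unreachable states {F,G}; 5 states remain.
P0 = {C,D} | {A,B,E}.
Refine {A,B,E} on symbol 2: members go to different blocks, giving {B,E} and {A}.
The partition is now stable with 3 blocks: {C,D} | {B,E} | {A}.
D and C lie in the same block of the stable partition, so they are equivalent — no string distinguishes them.

Yes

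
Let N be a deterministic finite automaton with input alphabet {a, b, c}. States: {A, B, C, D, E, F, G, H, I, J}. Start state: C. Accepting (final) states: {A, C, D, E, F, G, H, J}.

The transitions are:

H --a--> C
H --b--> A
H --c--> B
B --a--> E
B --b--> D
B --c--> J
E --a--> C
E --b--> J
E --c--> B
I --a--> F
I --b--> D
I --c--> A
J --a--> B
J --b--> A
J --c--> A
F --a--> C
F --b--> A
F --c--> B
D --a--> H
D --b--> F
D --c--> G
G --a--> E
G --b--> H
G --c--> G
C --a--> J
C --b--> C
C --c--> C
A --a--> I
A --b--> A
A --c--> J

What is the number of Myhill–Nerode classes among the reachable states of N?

P0 = {A,C,D,E,F,G,H,J} | {B,I}.
On input a, block {A,C,D,E,F,G,H,J} splits into {C,D,E,F,G,H} and {A,J}.
On input a, block {C,D,E,F,G,H} splits into {D,E,F,G,H} and {C}.
Refine {D,E,F,G,H} on symbol a: members go to different blocks, giving {E,F,H} and {D,G}.
No further refinement is possible. Final partition (5 blocks): {E,F,H} | {B,I} | {A,J} | {C} | {D,G}.

5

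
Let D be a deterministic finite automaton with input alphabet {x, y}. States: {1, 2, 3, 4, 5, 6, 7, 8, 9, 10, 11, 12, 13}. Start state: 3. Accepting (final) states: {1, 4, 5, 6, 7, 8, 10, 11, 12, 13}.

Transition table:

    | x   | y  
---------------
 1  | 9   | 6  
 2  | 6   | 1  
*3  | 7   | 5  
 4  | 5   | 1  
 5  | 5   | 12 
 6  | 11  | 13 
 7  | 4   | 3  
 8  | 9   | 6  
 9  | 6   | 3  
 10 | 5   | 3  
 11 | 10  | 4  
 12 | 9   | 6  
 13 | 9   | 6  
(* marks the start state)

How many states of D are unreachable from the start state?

2

No path from 3 leads to 2, 8; the other 11 states are all reachable.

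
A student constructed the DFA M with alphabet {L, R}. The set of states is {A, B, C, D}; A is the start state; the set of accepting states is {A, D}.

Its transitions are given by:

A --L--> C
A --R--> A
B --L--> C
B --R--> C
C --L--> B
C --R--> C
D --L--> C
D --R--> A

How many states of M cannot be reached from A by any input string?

1

BFS from A reaches {A, B, C}; the 1 state(s) D are never visited.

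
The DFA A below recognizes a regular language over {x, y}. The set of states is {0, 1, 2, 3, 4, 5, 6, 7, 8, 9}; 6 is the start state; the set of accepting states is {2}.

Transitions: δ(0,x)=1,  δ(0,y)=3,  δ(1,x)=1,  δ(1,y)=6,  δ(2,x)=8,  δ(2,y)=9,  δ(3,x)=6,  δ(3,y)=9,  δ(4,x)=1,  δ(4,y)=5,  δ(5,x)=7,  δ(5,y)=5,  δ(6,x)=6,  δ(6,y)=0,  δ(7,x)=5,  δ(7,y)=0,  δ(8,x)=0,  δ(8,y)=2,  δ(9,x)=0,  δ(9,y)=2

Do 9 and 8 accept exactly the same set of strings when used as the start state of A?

States {4,5,7} cannot be reached from the start state, so discard them.
P0 = {2} | {0,1,3,6,8,9}.
On input y, block {0,1,3,6,8,9} splits into {0,1,3,6} and {8,9}.
On input y, block {0,1,3,6} splits into {0,1,6} and {3}.
Refine {0,1,6} on symbol y: members go to different blocks, giving {1,6} and {0}.
Split {1,6} by δ(·,y) → {1} and {6}.
Stable partition: {2} | {1} | {8,9} | {3} | {0} | {6} — 6 equivalence classes.
9 and 8 lie in the same block of the stable partition, so they are equivalent — no string distinguishes them.

Yes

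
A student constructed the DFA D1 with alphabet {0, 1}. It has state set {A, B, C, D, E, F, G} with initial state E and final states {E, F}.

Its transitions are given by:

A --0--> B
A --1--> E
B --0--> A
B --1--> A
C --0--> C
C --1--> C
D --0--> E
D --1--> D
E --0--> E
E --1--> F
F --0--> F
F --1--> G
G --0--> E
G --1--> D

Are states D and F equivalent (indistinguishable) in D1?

No

Reachable states from the start: {D,E,F,G}. Unreachable: {A,B,C} — drop them.
Initial partition by acceptance: {E,F} | {D,G}.
On input 1, block {E,F} splits into {E} and {F}.
Stable partition: {E} | {D,G} | {F} — 3 equivalence classes.
D and F end up in different blocks, so they are distinguishable. For instance, the string 'ε' is accepted from only F.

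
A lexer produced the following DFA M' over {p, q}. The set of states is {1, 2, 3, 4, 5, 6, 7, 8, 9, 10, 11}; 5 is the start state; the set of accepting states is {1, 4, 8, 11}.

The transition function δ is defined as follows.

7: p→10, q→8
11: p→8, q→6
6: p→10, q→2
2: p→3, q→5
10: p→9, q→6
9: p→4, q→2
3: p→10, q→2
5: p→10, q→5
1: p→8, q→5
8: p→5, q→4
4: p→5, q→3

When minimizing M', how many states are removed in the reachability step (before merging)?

No path from 5 leads to 1, 7, 8, 11; the other 7 states are all reachable.

4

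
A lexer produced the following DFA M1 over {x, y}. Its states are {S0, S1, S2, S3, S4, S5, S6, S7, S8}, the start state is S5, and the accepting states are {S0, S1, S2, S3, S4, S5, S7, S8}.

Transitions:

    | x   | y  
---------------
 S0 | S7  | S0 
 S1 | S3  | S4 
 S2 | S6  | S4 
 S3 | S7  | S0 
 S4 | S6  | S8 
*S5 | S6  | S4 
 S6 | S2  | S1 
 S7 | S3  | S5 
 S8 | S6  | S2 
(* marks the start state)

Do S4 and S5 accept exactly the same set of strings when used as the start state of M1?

Yes

All states are reachable from the start state.
Start with accepting vs non-accepting: {S0,S1,S2,S3,S4,S5,S7,S8} | {S6}.
On input x, block {S0,S1,S2,S3,S4,S5,S7,S8} splits into {S0,S1,S3,S7} and {S2,S4,S5,S8}.
Split {S0,S1,S3,S7} by δ(·,y) → {S0,S3} and {S1,S7}.
The partition is now stable with 4 blocks: {S0,S3} | {S6} | {S2,S4,S5,S8} | {S1,S7}.
S4 and S5 lie in the same block of the stable partition, so they are equivalent — no string distinguishes them.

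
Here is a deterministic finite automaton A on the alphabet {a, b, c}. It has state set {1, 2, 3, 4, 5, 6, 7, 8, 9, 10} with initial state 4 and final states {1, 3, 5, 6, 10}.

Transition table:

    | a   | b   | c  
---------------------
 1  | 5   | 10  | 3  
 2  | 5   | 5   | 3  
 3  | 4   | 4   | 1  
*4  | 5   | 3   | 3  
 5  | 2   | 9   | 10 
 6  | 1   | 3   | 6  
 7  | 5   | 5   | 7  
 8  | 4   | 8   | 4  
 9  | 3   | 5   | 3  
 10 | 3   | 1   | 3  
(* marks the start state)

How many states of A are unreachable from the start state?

BFS from 4 reaches {1, 2, 3, 4, 5, 9, 10}; the 3 state(s) 6, 7, 8 are never visited.

3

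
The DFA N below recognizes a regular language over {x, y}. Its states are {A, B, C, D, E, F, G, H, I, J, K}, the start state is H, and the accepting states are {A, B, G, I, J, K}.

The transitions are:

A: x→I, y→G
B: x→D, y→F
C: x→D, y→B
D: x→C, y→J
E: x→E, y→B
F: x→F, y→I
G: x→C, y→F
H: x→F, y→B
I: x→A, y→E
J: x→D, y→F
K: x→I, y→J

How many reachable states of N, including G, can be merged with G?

3

First remove the unreachable states {K}; 10 states remain.
Start with accepting vs non-accepting: {A,B,G,I,J} | {C,D,E,F,H}.
Split {A,B,G,I,J} by δ(·,x) → {B,G,J} and {A,I}.
On input y, block {C,D,E,F,H} splits into {C,D,E,H} and {F}.
Refine {C,D,E,H} on symbol x: members go to different blocks, giving {C,D,E} and {H}.
On input y, block {A,I} splits into {A} and {I}.
Stable partition: {B,G,J} | {C,D,E} | {A} | {F} | {H} | {I} — 6 equivalence classes.
State G belongs to the block {B,G,J}, which has 3 states.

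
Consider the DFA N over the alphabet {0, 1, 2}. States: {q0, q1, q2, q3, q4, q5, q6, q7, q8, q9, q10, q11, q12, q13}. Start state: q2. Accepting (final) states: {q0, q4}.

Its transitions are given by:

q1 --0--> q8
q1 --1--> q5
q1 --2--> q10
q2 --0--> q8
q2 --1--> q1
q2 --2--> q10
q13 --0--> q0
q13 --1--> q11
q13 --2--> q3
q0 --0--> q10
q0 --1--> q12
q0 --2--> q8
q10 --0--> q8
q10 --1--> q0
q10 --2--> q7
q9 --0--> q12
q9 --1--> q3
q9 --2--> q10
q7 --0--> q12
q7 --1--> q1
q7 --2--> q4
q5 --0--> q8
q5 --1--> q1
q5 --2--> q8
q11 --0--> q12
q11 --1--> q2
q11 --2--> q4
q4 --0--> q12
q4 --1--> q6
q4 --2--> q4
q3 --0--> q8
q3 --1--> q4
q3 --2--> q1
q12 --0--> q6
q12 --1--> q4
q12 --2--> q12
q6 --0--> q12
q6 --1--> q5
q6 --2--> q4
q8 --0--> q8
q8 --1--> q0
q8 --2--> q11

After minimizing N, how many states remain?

States {q3,q9,q13} cannot be reached from the start state, so discard them.
Start with accepting vs non-accepting: {q0,q4} | {q1,q2,q5,q6,q7,q8,q10,q11,q12}.
Split {q0,q4} by δ(·,2) → {q0} and {q4}.
On input 1, block {q1,q2,q5,q6,q7,q8,q10,q11,q12} splits into {q1,q2,q5,q6,q7,q11} and {q8,q10} and {q12}.
On input 0, block {q1,q2,q5,q6,q7,q11} splits into {q1,q2,q5} and {q6,q7,q11}.
The partition is now stable with 6 blocks: {q0} | {q1,q2,q5} | {q4} | {q8,q10} | {q12} | {q6,q7,q11}.

6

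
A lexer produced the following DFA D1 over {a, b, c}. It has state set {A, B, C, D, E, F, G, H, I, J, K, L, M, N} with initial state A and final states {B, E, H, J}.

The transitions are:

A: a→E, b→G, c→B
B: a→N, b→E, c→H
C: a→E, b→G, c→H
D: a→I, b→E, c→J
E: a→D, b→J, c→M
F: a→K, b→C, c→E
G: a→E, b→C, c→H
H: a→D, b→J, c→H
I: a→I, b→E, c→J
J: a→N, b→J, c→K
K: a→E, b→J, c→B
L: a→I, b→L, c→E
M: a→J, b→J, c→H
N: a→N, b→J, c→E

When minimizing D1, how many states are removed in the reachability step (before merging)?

2

Starting at A and following transitions, the reachable set is {A, B, C, D, E, G, H, I, J, K, M, N}. That leaves F, L unreachable — 2 in total.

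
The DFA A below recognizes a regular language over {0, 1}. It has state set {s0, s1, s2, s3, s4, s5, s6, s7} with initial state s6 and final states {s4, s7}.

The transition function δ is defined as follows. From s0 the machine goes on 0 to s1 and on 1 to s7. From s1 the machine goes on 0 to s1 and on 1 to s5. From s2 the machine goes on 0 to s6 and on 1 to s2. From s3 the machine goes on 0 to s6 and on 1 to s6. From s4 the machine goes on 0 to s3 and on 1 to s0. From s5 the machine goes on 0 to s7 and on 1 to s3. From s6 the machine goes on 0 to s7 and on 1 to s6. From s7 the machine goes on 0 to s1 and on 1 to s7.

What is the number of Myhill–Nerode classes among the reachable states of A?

5

First remove the unreachable states {s0,s2,s4}; 5 states remain.
P0 = {s7} | {s1,s3,s5,s6}.
Split {s1,s3,s5,s6} by δ(·,0) → {s1,s3} and {s5,s6}.
Refine {s1,s3} on symbol 0: members go to different blocks, giving {s1} and {s3}.
Split {s5,s6} by δ(·,1) → {s5} and {s6}.
The partition is now stable with 5 blocks: {s7} | {s1} | {s5} | {s3} | {s6}.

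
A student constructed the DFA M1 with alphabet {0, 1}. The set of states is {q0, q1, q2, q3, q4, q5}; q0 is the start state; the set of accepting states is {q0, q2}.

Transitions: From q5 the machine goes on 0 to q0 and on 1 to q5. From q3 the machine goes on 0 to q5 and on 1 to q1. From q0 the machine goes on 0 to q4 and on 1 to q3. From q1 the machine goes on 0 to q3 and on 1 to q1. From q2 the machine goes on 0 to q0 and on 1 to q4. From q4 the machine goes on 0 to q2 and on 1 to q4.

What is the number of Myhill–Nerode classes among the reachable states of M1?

6

All states are reachable from the start state.
Start with accepting vs non-accepting: {q0,q2} | {q1,q3,q4,q5}.
Split {q0,q2} by δ(·,0) → {q0} and {q2}.
Refine {q1,q3,q4,q5} on symbol 0: members go to different blocks, giving {q1,q3} and {q4} and {q5}.
Split {q1,q3} by δ(·,0) → {q1} and {q3}.
Stable partition: {q0} | {q1} | {q2} | {q4} | {q5} | {q3} — 6 equivalence classes.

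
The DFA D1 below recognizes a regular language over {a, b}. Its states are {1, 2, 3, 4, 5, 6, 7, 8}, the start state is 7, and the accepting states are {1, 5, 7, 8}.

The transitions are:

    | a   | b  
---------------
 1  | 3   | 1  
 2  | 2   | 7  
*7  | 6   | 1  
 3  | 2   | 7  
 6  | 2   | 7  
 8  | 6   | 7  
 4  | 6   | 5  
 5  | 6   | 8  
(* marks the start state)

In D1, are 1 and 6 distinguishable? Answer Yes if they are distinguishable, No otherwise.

Yes

First remove the unreachable states {4,5,8}; 5 states remain.
Start with accepting vs non-accepting: {1,7} | {2,3,6}.
The partition is now stable with 2 blocks: {1,7} | {2,3,6}.
1 and 6 end up in different blocks, so they are distinguishable. For instance, the string 'ε' is accepted from only 1.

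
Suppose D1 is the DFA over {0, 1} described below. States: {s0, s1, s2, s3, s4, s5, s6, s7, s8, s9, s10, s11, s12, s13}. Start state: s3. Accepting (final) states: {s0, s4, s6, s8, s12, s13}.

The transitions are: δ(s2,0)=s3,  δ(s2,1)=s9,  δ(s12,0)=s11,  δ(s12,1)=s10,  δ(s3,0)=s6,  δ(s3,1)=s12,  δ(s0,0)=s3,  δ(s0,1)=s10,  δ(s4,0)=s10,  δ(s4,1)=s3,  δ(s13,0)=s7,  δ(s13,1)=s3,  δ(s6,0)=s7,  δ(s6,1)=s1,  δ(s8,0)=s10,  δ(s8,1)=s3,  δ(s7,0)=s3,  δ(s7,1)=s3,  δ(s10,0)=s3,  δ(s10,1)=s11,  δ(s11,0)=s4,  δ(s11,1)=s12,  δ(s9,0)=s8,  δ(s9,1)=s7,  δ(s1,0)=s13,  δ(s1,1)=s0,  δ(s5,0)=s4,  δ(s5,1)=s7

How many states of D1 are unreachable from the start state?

BFS from s3 reaches {s0, s1, s3, s4, s6, s7, s10, s11, s12, s13}; the 4 state(s) s2, s5, s8, s9 are never visited.

4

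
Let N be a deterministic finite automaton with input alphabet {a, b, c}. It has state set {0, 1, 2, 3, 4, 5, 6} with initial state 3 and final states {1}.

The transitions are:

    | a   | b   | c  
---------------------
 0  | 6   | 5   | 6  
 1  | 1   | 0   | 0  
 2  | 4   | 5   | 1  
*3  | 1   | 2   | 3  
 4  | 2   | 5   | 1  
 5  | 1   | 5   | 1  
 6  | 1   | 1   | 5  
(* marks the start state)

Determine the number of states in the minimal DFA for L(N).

All states are reachable from the start state.
Start with accepting vs non-accepting: {1} | {0,2,3,4,5,6}.
Refine {0,2,3,4,5,6} on symbol a: members go to different blocks, giving {0,2,4} and {3,5,6}.
Refine {0,2,4} on symbol a: members go to different blocks, giving {2,4} and {0}.
Refine {3,5,6} on symbol b: members go to different blocks, giving {3} and {5} and {6}.
The partition is now stable with 6 blocks: {1} | {2,4} | {3} | {0} | {5} | {6}.

6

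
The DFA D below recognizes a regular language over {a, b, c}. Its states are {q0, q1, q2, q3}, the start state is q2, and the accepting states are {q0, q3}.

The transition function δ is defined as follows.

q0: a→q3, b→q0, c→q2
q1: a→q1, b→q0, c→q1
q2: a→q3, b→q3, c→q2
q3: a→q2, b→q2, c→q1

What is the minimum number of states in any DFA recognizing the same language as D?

4

Every state is reachable, so we keep all 4.
Initial partition by acceptance: {q0,q3} | {q1,q2}.
Refine {q0,q3} on symbol a: members go to different blocks, giving {q0} and {q3}.
On input a, block {q1,q2} splits into {q1} and {q2}.
The partition is now stable with 4 blocks: {q0} | {q1} | {q3} | {q2}.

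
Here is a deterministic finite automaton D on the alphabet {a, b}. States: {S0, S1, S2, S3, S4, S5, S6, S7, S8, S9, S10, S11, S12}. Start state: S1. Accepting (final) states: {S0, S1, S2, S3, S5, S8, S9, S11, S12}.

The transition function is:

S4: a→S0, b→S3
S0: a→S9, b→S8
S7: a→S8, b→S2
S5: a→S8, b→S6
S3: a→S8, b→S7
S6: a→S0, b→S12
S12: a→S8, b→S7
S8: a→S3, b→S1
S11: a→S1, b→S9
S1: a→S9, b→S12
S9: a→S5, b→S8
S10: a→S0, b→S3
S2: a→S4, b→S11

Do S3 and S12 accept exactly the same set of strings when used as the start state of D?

Yes

First remove the unreachable states {S10}; 12 states remain.
P0 = {S0,S1,S2,S3,S5,S8,S9,S11,S12} | {S4,S6,S7}.
Split {S0,S1,S2,S3,S5,S8,S9,S11,S12} by δ(·,a) → {S0,S1,S3,S5,S8,S9,S11,S12} and {S2}.
Split {S0,S1,S3,S5,S8,S9,S11,S12} by δ(·,b) → {S0,S1,S8,S9,S11} and {S3,S5,S12}.
Split {S0,S1,S8,S9,S11} by δ(·,a) → {S0,S1,S11} and {S8,S9}.
On input a, block {S0,S1,S11} splits into {S0,S1} and {S11}.
Split {S0,S1} by δ(·,b) → {S0} and {S1}.
On input a, block {S4,S6,S7} splits into {S4,S6} and {S7}.
On input b, block {S3,S5,S12} splits into {S3,S12} and {S5}.
Refine {S8,S9} on symbol a: members go to different blocks, giving {S8} and {S9}.
Stable partition: {S0} | {S4,S6} | {S2} | {S3,S12} | {S8} | {S11} | {S1} | {S7} | {S5} | {S9} — 10 equivalence classes.
S3 and S12 lie in the same block of the stable partition, so they are equivalent — no string distinguishes them.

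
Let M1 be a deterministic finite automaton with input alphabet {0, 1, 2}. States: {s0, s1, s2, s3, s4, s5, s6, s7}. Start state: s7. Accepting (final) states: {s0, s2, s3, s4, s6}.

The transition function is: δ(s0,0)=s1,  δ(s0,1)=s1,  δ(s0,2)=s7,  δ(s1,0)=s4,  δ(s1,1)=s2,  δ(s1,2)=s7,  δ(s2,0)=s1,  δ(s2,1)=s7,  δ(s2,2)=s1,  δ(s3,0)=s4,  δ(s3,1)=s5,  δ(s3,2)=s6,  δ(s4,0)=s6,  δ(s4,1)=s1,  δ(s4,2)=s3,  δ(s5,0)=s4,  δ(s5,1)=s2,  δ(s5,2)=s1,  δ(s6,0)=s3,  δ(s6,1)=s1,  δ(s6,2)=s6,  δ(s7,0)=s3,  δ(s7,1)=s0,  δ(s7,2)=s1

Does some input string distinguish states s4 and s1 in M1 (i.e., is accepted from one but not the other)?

All states are reachable from the start state.
Initial partition by acceptance: {s0,s2,s3,s4,s6} | {s1,s5,s7}.
On input 0, block {s0,s2,s3,s4,s6} splits into {s3,s4,s6} and {s0,s2}.
No further refinement is possible. Final partition (3 blocks): {s3,s4,s6} | {s1,s5,s7} | {s0,s2}.
s4 and s1 end up in different blocks, so they are distinguishable. For instance, the string 'ε' is accepted from only s4.

Yes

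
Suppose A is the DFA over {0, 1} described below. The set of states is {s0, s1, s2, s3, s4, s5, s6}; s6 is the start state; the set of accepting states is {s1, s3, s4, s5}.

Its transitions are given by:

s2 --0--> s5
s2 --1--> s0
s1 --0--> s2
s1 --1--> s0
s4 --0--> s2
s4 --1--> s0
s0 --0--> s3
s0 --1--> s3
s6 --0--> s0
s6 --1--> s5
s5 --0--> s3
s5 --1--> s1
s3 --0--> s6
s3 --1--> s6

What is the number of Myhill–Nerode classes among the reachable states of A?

States {s4} cannot be reached from the start state, so discard them.
Initial partition by acceptance: {s1,s3,s5} | {s0,s2,s6}.
Refine {s1,s3,s5} on symbol 0: members go to different blocks, giving {s1,s3} and {s5}.
Split {s0,s2,s6} by δ(·,0) → {s0} and {s2} and {s6}.
Split {s1,s3} by δ(·,0) → {s1} and {s3}.
Stable partition: {s1} | {s0} | {s5} | {s2} | {s6} | {s3} — 6 equivalence classes.

6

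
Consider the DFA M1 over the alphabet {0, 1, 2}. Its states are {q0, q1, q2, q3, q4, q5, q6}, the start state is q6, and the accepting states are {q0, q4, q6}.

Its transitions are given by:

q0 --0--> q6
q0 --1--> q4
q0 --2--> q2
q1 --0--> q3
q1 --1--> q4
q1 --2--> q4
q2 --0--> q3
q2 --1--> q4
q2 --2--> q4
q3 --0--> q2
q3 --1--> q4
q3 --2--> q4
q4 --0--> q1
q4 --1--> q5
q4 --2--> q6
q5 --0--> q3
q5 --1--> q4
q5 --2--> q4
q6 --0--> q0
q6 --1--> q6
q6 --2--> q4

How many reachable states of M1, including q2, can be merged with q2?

Every state is reachable, so we keep all 7.
Initial partition by acceptance: {q0,q4,q6} | {q1,q2,q3,q5}.
On input 0, block {q0,q4,q6} splits into {q0,q6} and {q4}.
Refine {q0,q6} on symbol 1: members go to different blocks, giving {q0} and {q6}.
Stable partition: {q0} | {q1,q2,q3,q5} | {q4} | {q6} — 4 equivalence classes.
The equivalence class containing q2 is {q1,q2,q3,q5}, of size 4.

4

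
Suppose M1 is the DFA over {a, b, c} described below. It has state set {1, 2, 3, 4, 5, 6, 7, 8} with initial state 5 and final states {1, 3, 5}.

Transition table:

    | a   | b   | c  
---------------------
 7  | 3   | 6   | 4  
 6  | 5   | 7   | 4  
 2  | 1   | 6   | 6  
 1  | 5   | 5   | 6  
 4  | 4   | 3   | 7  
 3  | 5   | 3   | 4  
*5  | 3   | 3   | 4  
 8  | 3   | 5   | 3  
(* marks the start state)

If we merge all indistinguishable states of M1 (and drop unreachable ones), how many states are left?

3

First remove the unreachable states {1,2,8}; 5 states remain.
Start with accepting vs non-accepting: {3,5} | {4,6,7}.
Split {4,6,7} by δ(·,a) → {6,7} and {4}.
No further refinement is possible. Final partition (3 blocks): {3,5} | {6,7} | {4}.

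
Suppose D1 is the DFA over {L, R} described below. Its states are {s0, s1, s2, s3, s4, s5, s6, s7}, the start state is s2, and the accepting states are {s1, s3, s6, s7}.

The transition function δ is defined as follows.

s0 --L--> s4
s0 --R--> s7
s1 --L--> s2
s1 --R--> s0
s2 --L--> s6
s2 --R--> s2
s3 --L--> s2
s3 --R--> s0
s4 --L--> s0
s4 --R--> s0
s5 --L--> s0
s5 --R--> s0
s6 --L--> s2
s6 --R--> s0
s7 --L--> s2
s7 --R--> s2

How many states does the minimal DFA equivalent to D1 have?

States {s1,s3,s5} cannot be reached from the start state, so discard them.
Initial partition by acceptance: {s6,s7} | {s0,s2,s4}.
Refine {s0,s2,s4} on symbol L: members go to different blocks, giving {s0,s4} and {s2}.
Split {s6,s7} by δ(·,R) → {s6} and {s7}.
On input R, block {s0,s4} splits into {s0} and {s4}.
No further refinement is possible. Final partition (5 blocks): {s6} | {s0} | {s2} | {s7} | {s4}.

5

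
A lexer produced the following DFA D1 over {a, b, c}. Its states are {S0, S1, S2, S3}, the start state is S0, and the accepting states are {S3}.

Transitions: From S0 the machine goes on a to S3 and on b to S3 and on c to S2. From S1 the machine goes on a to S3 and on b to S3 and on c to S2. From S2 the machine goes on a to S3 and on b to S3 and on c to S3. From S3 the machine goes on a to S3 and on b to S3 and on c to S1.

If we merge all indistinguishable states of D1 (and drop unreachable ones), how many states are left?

All states are reachable from the start state.
P0 = {S3} | {S0,S1,S2}.
Refine {S0,S1,S2} on symbol c: members go to different blocks, giving {S0,S1} and {S2}.
The partition is now stable with 3 blocks: {S3} | {S0,S1} | {S2}.

3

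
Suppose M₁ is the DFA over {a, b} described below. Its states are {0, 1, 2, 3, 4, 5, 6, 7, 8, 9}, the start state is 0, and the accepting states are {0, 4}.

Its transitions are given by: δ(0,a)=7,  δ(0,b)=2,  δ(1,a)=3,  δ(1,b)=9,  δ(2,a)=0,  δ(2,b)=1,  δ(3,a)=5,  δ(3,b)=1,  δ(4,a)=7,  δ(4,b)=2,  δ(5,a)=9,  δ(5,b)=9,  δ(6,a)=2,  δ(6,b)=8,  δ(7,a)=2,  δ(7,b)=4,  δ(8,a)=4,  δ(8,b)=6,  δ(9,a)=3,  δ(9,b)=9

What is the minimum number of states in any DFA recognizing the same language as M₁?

States {6,8} cannot be reached from the start state, so discard them.
P0 = {0,4} | {1,2,3,5,7,9}.
Split {1,2,3,5,7,9} by δ(·,a) → {1,3,5,7,9} and {2}.
Split {1,3,5,7,9} by δ(·,a) → {1,3,5,9} and {7}.
No further refinement is possible. Final partition (4 blocks): {0,4} | {1,3,5,9} | {2} | {7}.

4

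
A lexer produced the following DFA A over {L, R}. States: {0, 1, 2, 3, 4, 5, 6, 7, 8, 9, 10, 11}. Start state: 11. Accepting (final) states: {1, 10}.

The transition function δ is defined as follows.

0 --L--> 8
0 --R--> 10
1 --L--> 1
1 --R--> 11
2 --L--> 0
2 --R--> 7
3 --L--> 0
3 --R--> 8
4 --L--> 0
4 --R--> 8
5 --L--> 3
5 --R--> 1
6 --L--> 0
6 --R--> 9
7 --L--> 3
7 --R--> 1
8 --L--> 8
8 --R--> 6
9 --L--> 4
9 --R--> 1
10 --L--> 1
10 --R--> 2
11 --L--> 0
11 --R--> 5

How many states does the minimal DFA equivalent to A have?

Start with accepting vs non-accepting: {1,10} | {0,2,3,4,5,6,7,8,9,11}.
On input R, block {0,2,3,4,5,6,7,8,9,11} splits into {2,3,4,6,8,11} and {0,5,7,9}.
On input L, block {2,3,4,6,8,11} splits into {2,3,4,6,11} and {8}.
Refine {2,3,4,6,11} on symbol R: members go to different blocks, giving {2,6,11} and {3,4}.
Split {0,5,7,9} by δ(·,L) → {5,7,9} and {0}.
The partition is now stable with 6 blocks: {1,10} | {2,6,11} | {5,7,9} | {8} | {3,4} | {0}.

6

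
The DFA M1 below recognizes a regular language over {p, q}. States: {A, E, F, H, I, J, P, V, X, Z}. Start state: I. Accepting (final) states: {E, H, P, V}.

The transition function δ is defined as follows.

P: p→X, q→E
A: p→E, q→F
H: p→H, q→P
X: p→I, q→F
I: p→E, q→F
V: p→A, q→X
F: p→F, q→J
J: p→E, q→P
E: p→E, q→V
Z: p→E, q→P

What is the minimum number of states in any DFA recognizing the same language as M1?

7

States {H,Z} cannot be reached from the start state, so discard them.
Start with accepting vs non-accepting: {E,P,V} | {A,F,I,J,X}.
Split {E,P,V} by δ(·,p) → {P,V} and {E}.
Split {P,V} by δ(·,q) → {P} and {V}.
On input p, block {A,F,I,J,X} splits into {A,I,J} and {F,X}.
Split {A,I,J} by δ(·,q) → {A,I} and {J}.
Refine {F,X} on symbol p: members go to different blocks, giving {F} and {X}.
The partition is now stable with 7 blocks: {P} | {A,I} | {E} | {V} | {F} | {J} | {X}.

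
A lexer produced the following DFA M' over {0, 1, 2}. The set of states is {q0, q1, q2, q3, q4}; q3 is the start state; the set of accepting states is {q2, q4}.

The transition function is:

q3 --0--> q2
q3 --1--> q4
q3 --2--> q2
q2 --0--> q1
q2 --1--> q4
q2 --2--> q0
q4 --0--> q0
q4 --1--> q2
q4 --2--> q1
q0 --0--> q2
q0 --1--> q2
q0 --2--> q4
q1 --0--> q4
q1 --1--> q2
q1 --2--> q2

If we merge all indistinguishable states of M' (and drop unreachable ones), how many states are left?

P0 = {q2,q4} | {q0,q1,q3}.
The partition is now stable with 2 blocks: {q2,q4} | {q0,q1,q3}.

2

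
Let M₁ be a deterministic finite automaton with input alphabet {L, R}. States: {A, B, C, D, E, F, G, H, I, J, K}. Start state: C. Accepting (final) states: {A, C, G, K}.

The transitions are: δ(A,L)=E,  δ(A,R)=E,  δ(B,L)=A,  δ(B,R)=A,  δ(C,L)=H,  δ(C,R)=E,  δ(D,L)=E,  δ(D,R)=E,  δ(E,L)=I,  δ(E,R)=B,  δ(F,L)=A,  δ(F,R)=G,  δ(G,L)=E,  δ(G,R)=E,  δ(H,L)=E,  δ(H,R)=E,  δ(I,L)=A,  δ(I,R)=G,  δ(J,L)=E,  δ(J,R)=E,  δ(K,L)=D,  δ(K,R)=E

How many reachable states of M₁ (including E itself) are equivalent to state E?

1

Reachable states from the start: {A,B,C,E,G,H,I}. Unreachable: {D,F,J,K} — drop them.
P0 = {A,C,G} | {B,E,H,I}.
On input L, block {B,E,H,I} splits into {B,I} and {E,H}.
On input L, block {E,H} splits into {E} and {H}.
Refine {A,C,G} on symbol L: members go to different blocks, giving {A,G} and {C}.
Stable partition: {A,G} | {B,I} | {E} | {H} | {C} — 5 equivalence classes.
State E belongs to the block {E}, which has 1 states.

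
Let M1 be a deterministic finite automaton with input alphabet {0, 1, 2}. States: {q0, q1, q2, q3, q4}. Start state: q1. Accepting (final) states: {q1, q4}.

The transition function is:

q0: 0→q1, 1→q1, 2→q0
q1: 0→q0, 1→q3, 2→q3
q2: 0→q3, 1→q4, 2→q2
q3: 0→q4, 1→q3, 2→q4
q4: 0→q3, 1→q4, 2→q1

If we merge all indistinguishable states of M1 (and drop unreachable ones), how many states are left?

Reachable states from the start: {q0,q1,q3,q4}. Unreachable: {q2} — drop them.
Start with accepting vs non-accepting: {q1,q4} | {q0,q3}.
Split {q1,q4} by δ(·,1) → {q1} and {q4}.
On input 0, block {q0,q3} splits into {q0} and {q3}.
Stable partition: {q1} | {q0} | {q4} | {q3} — 4 equivalence classes.

4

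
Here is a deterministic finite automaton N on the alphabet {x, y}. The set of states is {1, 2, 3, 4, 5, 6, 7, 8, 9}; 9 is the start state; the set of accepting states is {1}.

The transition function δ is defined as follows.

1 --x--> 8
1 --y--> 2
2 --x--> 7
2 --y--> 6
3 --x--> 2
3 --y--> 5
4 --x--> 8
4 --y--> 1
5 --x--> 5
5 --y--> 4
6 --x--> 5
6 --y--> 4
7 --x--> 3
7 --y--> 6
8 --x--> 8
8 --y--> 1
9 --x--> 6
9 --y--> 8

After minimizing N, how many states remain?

4

Initial partition by acceptance: {1} | {2,3,4,5,6,7,8,9}.
Split {2,3,4,5,6,7,8,9} by δ(·,y) → {2,3,5,6,7,9} and {4,8}.
Refine {2,3,5,6,7,9} on symbol y: members go to different blocks, giving {2,3,7} and {5,6,9}.
No further refinement is possible. Final partition (4 blocks): {1} | {2,3,7} | {4,8} | {5,6,9}.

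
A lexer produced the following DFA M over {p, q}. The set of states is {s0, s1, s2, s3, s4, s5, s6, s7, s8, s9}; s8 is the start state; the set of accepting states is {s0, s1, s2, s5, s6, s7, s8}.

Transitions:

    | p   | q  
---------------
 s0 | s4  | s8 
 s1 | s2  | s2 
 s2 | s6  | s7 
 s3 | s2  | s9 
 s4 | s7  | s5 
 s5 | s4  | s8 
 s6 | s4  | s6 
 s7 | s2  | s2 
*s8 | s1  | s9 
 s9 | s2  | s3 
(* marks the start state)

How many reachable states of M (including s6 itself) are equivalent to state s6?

Reachable states from the start: {s1,s2,s3,s4,s5,s6,s7,s8,s9}. Unreachable: {s0} — drop them.
P0 = {s1,s2,s5,s6,s7,s8} | {s3,s4,s9}.
On input p, block {s1,s2,s5,s6,s7,s8} splits into {s1,s2,s7,s8} and {s5,s6}.
Refine {s1,s2,s7,s8} on symbol p: members go to different blocks, giving {s1,s7,s8} and {s2}.
On input p, block {s1,s7,s8} splits into {s1,s7} and {s8}.
Refine {s3,s4,s9} on symbol p: members go to different blocks, giving {s3,s9} and {s4}.
Refine {s5,s6} on symbol q: members go to different blocks, giving {s5} and {s6}.
No further refinement is possible. Final partition (7 blocks): {s1,s7} | {s3,s9} | {s5} | {s2} | {s8} | {s4} | {s6}.
The equivalence class containing s6 is {s6}, of size 1.

1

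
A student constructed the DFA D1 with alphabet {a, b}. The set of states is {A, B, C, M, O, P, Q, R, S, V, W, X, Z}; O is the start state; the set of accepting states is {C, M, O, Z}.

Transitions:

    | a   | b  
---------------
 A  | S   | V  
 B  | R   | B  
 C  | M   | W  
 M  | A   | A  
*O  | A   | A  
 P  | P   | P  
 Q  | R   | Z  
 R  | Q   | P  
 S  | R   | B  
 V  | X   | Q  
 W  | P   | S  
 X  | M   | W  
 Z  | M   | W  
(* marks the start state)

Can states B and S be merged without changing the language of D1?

Yes

States {C} cannot be reached from the start state, so discard them.
Initial partition by acceptance: {M,O,Z} | {A,B,P,Q,R,S,V,W,X}.
Split {M,O,Z} by δ(·,a) → {M,O} and {Z}.
On input a, block {A,B,P,Q,R,S,V,W,X} splits into {A,B,P,Q,R,S,V,W} and {X}.
Refine {A,B,P,Q,R,S,V,W} on symbol a: members go to different blocks, giving {A,B,P,Q,R,S,W} and {V}.
Split {A,B,P,Q,R,S,W} by δ(·,b) → {B,P,R,S,W} and {Q} and {A}.
Refine {B,P,R,S,W} on symbol a: members go to different blocks, giving {B,P,S,W} and {R}.
Split {B,P,S,W} by δ(·,a) → {B,S} and {P,W}.
Refine {P,W} on symbol b: members go to different blocks, giving {P} and {W}.
No further refinement is possible. Final partition (10 blocks): {M,O} | {B,S} | {Z} | {X} | {V} | {Q} | {A} | {R} | {P} | {W}.
B and S lie in the same block of the stable partition, so they are equivalent — no string distinguishes them.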